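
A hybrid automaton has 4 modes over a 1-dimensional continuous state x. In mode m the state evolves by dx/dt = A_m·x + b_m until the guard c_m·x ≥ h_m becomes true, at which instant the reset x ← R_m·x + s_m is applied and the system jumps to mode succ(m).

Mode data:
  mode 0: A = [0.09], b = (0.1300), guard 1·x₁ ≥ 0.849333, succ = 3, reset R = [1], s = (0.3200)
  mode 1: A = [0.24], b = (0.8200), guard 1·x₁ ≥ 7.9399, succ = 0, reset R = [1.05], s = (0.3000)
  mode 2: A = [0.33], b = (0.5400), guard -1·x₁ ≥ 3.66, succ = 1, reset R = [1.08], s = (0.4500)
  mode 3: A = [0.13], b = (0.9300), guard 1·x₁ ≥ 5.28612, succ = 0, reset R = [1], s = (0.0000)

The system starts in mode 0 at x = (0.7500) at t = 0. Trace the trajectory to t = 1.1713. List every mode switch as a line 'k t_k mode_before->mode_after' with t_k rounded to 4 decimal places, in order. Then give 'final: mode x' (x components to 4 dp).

1 0.4919 0->3
final: 3 1.9379

Mode 0: guard c·x = 0.8493 hit at Δt = 0.4919 (t = 0.4919), x⁻ = (0.8493) → reset → x⁺ = (1.1693), jump to mode 3
Mode 3: flow for 0.6794 to horizon, guard not reached → x = (1.9379)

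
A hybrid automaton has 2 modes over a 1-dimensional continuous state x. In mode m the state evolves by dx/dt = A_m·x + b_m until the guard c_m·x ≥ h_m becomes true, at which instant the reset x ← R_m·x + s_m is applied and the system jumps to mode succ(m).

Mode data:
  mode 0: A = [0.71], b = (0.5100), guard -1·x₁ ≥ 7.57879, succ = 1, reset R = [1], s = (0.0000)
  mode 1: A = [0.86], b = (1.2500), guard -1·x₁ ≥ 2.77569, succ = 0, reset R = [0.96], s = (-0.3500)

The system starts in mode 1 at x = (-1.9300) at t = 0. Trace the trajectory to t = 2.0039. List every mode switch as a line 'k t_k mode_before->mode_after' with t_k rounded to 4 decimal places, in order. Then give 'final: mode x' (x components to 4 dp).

1 1.1867 1->0
final: 0 -4.8206

Mode 1: guard c·x = 2.7757 hit at Δt = 1.1867 (t = 1.1867), x⁻ = (-2.7757) → reset → x⁺ = (-3.0147), jump to mode 0
Mode 0: flow for 0.8172 to horizon, guard not reached → x = (-4.8206)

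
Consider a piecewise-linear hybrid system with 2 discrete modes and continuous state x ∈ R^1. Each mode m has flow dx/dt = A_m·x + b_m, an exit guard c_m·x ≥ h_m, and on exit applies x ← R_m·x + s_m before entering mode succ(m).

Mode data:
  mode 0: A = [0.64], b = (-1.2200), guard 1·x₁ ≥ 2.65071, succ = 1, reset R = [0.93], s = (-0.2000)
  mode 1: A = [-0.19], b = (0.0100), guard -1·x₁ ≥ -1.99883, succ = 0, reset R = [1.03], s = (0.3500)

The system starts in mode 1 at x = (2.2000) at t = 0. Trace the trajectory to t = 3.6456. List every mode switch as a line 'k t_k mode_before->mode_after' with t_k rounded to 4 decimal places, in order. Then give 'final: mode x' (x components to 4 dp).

Mode 1: guard c·x = -1.9988 hit at Δt = 0.5177 (t = 0.5177), x⁻ = (1.9988) → reset → x⁺ = (2.4088), jump to mode 0
Mode 0: guard c·x = 2.6507 hit at Δt = 0.6140 (t = 1.1317), x⁻ = (2.6507) → reset → x⁺ = (2.2652), jump to mode 1
Mode 1: guard c·x = -1.9988 hit at Δt = 0.6750 (t = 1.8068), x⁻ = (1.9988) → reset → x⁺ = (2.4088), jump to mode 0
Mode 0: guard c·x = 2.6507 hit at Δt = 0.6140 (t = 2.4208), x⁻ = (2.6507) → reset → x⁺ = (2.2652), jump to mode 1
Mode 1: guard c·x = -1.9988 hit at Δt = 0.6750 (t = 3.0958), x⁻ = (1.9988) → reset → x⁺ = (2.4088), jump to mode 0
Mode 0: flow for 0.5498 to horizon, guard not reached → x = (2.6207)

1 0.5177 1->0
2 1.1317 0->1
3 1.8068 1->0
4 2.4208 0->1
5 3.0958 1->0
final: 0 2.6207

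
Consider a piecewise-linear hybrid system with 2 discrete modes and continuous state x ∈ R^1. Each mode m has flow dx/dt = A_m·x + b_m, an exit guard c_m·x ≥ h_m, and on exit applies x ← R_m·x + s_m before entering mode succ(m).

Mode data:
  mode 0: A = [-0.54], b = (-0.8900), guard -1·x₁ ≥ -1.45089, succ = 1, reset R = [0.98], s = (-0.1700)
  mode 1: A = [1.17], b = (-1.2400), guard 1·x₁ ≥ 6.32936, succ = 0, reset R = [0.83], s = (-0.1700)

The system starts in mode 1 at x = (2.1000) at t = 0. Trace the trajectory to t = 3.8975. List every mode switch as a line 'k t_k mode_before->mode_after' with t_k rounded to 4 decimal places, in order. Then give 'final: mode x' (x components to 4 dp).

1 1.3868 1->0
2 2.8233 0->1
final: 1 1.7347

Mode 1: guard c·x = 6.3294 hit at Δt = 1.3868 (t = 1.3868), x⁻ = (6.3294) → reset → x⁺ = (5.0834), jump to mode 0
Mode 0: guard c·x = -1.4509 hit at Δt = 1.4365 (t = 2.8233), x⁻ = (1.4509) → reset → x⁺ = (1.2519), jump to mode 1
Mode 1: flow for 1.0742 to horizon, guard not reached → x = (1.7347)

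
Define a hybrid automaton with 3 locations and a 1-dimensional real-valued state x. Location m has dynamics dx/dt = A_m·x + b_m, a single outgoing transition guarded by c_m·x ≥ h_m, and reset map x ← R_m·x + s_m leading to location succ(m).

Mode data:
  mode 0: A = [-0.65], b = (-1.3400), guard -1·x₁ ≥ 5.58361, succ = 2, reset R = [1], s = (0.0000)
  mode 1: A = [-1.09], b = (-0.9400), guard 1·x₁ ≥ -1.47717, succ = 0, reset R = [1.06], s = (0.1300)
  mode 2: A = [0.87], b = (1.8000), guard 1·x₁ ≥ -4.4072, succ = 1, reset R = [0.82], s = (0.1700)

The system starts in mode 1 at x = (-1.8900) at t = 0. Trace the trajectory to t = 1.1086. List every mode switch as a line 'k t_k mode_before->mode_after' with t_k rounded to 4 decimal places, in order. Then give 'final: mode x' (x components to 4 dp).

1 0.4713 1->0
final: 0 -1.6480

Mode 1: guard c·x = -1.4772 hit at Δt = 0.4713 (t = 0.4713), x⁻ = (-1.4772) → reset → x⁺ = (-1.4358), jump to mode 0
Mode 0: flow for 0.6373 to horizon, guard not reached → x = (-1.6480)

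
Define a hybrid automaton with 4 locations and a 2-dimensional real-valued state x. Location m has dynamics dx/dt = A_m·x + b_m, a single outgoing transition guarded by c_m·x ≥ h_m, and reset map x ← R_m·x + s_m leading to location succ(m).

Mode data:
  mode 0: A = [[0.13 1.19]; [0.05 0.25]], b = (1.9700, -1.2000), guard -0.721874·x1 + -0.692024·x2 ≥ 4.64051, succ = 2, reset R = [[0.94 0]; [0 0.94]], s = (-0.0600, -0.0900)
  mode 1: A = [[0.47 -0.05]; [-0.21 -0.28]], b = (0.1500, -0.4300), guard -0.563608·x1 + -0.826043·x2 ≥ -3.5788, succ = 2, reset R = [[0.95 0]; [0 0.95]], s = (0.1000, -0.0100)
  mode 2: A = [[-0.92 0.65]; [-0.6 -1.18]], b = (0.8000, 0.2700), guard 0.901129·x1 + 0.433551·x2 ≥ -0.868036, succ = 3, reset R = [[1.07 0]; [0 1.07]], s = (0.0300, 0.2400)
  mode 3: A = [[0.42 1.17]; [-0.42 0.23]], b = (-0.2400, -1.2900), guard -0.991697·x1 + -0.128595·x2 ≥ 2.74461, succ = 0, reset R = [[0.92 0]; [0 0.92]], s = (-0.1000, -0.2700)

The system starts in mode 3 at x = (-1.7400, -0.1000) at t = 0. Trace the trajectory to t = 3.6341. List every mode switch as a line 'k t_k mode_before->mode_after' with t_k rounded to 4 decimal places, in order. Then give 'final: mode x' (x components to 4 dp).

1 0.6665 3->0
2 2.0976 0->2
3 3.2134 2->3
final: 3 -1.2643 -0.0672

Mode 3: guard c·x = 2.7446 hit at Δt = 0.6665 (t = 0.6665), x⁻ = (-2.7173, -0.3879) → reset → x⁺ = (-2.5999, -0.6269), jump to mode 0
Mode 0: guard c·x = 4.6405 hit at Δt = 1.4311 (t = 2.0976), x⁻ = (-3.3757, -3.1844) → reset → x⁺ = (-3.2332, -3.0833), jump to mode 2
Mode 2: guard c·x = -0.8680 hit at Δt = 1.1158 (t = 3.2134), x⁻ = (-0.9757, 0.0259) → reset → x⁺ = (-1.0140, 0.2677), jump to mode 3
Mode 3: flow for 0.4207 to horizon, guard not reached → x = (-1.2643, -0.0672)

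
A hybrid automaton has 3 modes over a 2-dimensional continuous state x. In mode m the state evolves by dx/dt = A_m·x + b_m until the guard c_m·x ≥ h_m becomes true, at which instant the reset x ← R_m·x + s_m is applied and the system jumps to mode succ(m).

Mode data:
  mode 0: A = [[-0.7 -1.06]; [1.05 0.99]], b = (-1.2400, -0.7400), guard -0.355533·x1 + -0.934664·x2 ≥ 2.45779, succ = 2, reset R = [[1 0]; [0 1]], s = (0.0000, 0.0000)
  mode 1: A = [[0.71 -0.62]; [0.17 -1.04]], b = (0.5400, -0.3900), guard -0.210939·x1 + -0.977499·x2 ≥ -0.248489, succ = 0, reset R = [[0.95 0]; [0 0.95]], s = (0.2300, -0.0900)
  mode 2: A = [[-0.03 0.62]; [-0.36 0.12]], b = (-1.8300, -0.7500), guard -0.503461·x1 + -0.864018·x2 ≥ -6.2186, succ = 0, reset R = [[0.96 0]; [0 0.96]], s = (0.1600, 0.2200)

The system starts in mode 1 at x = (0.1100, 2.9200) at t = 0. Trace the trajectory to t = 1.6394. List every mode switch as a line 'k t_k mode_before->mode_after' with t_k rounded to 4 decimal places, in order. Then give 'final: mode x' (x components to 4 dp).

Mode 1: guard c·x = -0.2485 hit at Δt = 1.3181 (t = 1.3181), x⁻ = (-0.6901, 0.4031) → reset → x⁺ = (-0.4256, 0.2930), jump to mode 0
Mode 0: flow for 0.3213 to horizon, guard not reached → x = (-0.7282, -0.1100)

1 1.3181 1->0
final: 0 -0.7282 -0.1100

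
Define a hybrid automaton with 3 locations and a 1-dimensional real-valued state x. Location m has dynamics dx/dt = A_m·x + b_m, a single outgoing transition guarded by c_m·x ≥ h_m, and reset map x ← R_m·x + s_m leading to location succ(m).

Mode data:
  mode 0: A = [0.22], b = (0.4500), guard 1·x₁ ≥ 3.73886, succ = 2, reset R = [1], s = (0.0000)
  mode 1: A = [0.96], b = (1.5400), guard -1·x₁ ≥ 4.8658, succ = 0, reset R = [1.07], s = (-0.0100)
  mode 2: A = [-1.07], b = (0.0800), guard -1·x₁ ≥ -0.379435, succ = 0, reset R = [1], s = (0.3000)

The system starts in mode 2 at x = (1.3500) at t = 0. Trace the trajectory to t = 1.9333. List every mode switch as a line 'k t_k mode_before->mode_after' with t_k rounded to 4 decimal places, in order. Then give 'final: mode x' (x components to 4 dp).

1 1.3380 2->0
final: 0 1.0607

Mode 2: guard c·x = -0.3794 hit at Δt = 1.3380 (t = 1.3380), x⁻ = (0.3794) → reset → x⁺ = (0.6794), jump to mode 0
Mode 0: flow for 0.5953 to horizon, guard not reached → x = (1.0607)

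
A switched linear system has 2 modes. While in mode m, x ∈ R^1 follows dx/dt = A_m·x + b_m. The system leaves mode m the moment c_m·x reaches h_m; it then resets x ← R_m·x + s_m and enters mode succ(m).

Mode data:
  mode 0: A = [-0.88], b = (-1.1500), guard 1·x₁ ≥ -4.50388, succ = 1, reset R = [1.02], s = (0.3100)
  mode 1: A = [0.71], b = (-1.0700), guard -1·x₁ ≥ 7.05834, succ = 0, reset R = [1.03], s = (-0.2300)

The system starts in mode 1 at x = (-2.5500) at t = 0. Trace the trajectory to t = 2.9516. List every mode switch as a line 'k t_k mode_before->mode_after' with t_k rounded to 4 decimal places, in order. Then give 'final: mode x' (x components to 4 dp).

Mode 1: guard c·x = 7.0583 hit at Δt = 1.0525 (t = 1.0525), x⁻ = (-7.0583) → reset → x⁺ = (-7.5001), jump to mode 0
Mode 0: guard c·x = -4.5039 hit at Δt = 0.7514 (t = 1.8039), x⁻ = (-4.5039) → reset → x⁺ = (-4.2840), jump to mode 1
Mode 1: guard c·x = 7.0583 hit at Δt = 0.5513 (t = 2.3552), x⁻ = (-7.0583) → reset → x⁺ = (-7.5001), jump to mode 0
Mode 0: flow for 0.5964 to horizon, guard not reached → x = (-4.9711)

1 1.0525 1->0
2 1.8039 0->1
3 2.3552 1->0
final: 0 -4.9711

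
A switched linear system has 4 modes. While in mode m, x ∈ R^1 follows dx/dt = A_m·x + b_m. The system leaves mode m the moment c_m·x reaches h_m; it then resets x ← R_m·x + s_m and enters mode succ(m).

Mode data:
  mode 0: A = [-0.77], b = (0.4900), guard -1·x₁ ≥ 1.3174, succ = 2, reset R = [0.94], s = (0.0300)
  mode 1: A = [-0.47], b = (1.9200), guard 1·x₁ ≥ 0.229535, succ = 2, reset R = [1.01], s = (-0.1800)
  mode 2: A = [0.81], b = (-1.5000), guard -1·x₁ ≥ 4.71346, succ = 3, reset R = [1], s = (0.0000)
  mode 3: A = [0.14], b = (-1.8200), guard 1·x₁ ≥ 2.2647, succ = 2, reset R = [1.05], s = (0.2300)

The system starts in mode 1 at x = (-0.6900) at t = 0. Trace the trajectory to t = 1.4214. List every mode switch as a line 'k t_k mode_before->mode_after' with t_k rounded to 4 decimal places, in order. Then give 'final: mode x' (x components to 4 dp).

1 0.4551 1->2
final: 2 -2.0855

Mode 1: guard c·x = 0.2295 hit at Δt = 0.4551 (t = 0.4551), x⁻ = (0.2295) → reset → x⁺ = (0.0518), jump to mode 2
Mode 2: flow for 0.9663 to horizon, guard not reached → x = (-2.0855)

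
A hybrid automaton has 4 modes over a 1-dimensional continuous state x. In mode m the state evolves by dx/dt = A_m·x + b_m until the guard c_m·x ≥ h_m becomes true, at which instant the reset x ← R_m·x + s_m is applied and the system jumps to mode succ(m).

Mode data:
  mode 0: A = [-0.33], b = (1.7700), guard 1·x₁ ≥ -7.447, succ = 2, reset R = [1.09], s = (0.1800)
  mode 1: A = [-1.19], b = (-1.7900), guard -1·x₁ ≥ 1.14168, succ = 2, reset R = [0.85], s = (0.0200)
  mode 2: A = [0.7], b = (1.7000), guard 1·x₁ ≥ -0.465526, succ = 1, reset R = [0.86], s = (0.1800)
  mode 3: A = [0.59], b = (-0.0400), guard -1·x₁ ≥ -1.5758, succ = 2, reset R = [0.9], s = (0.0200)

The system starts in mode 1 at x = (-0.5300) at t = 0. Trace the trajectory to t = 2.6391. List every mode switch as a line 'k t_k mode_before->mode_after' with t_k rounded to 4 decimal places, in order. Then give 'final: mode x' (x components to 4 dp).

Mode 1: guard c·x = 1.1417 hit at Δt = 0.8307 (t = 0.8307), x⁻ = (-1.1417) → reset → x⁺ = (-0.9504), jump to mode 2
Mode 2: guard c·x = -0.4655 hit at Δt = 0.4053 (t = 1.2360), x⁻ = (-0.4655) → reset → x⁺ = (-0.2204), jump to mode 1
Mode 1: guard c·x = 1.1417 hit at Δt = 1.0626 (t = 2.2986), x⁻ = (-1.1417) → reset → x⁺ = (-0.9504), jump to mode 2
Mode 2: flow for 0.3405 to horizon, guard not reached → x = (-0.5526)

1 0.8307 1->2
2 1.2360 2->1
3 2.2986 1->2
final: 2 -0.5526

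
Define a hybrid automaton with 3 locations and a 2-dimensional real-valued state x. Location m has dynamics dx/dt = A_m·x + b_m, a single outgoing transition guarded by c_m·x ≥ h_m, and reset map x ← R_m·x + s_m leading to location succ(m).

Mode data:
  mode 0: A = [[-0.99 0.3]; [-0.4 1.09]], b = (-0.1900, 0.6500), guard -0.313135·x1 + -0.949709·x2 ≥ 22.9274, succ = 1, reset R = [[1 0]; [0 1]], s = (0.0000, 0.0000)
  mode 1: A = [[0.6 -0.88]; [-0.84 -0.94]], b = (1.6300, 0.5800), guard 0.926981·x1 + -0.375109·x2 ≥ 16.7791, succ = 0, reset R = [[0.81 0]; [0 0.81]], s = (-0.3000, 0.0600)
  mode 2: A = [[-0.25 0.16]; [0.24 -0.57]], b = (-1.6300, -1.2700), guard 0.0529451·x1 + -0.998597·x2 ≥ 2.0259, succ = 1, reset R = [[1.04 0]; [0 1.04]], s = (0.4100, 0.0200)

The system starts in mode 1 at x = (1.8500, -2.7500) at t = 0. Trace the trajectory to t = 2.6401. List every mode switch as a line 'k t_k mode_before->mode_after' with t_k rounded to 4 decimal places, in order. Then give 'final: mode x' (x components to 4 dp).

Mode 1: guard c·x = 16.7791 hit at Δt = 1.5075 (t = 1.5075), x⁻ = (15.5824, -6.2235) → reset → x⁺ = (12.3217, -4.9811), jump to mode 0
Mode 0: flow for 1.1326 to horizon, guard not reached → x = (1.0623, -22.1560)

1 1.5075 1->0
final: 0 1.0623 -22.1560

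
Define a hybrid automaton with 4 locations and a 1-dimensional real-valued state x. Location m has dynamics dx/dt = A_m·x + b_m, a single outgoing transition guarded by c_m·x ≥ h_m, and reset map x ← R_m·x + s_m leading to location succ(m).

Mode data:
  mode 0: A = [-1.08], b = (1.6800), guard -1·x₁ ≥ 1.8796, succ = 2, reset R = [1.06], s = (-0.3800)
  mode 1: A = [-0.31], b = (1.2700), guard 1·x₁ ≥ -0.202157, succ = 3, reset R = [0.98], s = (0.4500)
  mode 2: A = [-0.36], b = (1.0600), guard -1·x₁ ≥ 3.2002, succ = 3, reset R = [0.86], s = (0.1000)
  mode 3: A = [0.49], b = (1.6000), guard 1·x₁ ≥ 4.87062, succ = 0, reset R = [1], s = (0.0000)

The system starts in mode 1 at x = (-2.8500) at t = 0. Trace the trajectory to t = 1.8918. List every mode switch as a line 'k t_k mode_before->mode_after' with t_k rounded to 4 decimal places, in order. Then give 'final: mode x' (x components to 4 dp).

Mode 1: guard c·x = -0.2022 hit at Δt = 1.5481 (t = 1.5481), x⁻ = (-0.2022) → reset → x⁺ = (0.2519), jump to mode 3
Mode 3: flow for 0.3437 to horizon, guard not reached → x = (0.8970)

1 1.5481 1->3
final: 3 0.8970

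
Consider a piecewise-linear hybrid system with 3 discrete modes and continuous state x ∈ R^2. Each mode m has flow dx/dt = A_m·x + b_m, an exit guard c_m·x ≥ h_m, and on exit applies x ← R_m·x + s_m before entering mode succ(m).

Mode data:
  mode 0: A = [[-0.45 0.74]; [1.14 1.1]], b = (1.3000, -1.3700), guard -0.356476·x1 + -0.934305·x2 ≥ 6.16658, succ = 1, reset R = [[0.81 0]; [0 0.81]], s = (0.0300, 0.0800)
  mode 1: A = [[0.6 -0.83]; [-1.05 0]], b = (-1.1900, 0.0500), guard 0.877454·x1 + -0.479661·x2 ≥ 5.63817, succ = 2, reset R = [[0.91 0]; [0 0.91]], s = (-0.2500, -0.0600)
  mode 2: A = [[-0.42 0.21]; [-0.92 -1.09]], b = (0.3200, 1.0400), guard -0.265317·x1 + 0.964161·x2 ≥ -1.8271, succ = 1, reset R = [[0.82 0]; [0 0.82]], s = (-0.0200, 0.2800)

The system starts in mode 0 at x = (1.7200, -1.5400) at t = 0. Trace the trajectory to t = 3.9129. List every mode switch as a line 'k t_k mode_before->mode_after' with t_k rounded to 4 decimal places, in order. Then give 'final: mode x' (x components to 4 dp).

1 1.3110 0->1
2 2.1084 1->2
3 3.4294 2->1
final: 1 1.1020 -1.4944

Mode 0: guard c·x = 6.1666 hit at Δt = 1.3110 (t = 1.3110), x⁻ = (-0.2893, -6.4898) → reset → x⁺ = (-0.2043, -5.1767), jump to mode 1
Mode 1: guard c·x = 5.6382 hit at Δt = 0.7974 (t = 2.1084), x⁻ = (3.0494, -6.1761) → reset → x⁺ = (2.5250, -5.6803), jump to mode 2
Mode 2: guard c·x = -1.8271 hit at Δt = 1.3210 (t = 3.4294), x⁻ = (1.1128, -1.5888) → reset → x⁺ = (0.8925, -1.0228), jump to mode 1
Mode 1: flow for 0.4835 to horizon, guard not reached → x = (1.1020, -1.4944)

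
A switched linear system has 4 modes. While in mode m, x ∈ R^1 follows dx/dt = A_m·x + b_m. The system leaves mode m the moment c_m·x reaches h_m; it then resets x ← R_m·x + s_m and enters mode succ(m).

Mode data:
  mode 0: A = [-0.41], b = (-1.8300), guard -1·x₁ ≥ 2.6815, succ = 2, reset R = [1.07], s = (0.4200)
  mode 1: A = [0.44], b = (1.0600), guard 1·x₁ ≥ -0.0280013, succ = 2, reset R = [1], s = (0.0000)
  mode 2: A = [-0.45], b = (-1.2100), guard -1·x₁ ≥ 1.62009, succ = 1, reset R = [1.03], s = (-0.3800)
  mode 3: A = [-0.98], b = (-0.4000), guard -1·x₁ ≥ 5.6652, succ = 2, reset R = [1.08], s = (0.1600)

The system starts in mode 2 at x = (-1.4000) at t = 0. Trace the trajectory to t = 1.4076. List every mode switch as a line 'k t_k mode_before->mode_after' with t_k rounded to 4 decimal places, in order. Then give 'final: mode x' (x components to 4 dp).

1 0.4161 2->1
final: 1 -1.8516

Mode 2: guard c·x = 1.6201 hit at Δt = 0.4161 (t = 0.4161), x⁻ = (-1.6201) → reset → x⁺ = (-2.0487), jump to mode 1
Mode 1: flow for 0.9915 to horizon, guard not reached → x = (-1.8516)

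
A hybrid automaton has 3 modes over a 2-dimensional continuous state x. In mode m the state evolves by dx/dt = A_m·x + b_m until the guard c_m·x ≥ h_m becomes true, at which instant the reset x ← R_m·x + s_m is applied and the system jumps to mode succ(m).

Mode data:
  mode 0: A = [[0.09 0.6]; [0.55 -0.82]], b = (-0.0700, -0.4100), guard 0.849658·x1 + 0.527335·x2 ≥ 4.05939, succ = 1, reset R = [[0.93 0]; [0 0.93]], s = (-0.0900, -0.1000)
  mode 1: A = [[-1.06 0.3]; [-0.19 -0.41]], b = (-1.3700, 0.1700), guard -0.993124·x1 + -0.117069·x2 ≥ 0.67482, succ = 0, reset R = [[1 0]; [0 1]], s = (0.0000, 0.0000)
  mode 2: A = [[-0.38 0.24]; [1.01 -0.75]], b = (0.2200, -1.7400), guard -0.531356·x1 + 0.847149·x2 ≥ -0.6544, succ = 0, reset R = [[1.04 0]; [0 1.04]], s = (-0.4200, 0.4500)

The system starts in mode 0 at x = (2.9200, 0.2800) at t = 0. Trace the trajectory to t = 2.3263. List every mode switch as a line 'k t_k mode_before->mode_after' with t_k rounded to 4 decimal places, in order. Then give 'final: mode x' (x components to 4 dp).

1 1.4056 0->1
final: 1 0.6861 0.6441

Mode 0: guard c·x = 4.0594 hit at Δt = 1.4056 (t = 1.4056), x⁻ = (3.9520, 1.3304) → reset → x⁺ = (3.5854, 1.1372), jump to mode 1
Mode 1: flow for 0.9207 to horizon, guard not reached → x = (0.6861, 0.6441)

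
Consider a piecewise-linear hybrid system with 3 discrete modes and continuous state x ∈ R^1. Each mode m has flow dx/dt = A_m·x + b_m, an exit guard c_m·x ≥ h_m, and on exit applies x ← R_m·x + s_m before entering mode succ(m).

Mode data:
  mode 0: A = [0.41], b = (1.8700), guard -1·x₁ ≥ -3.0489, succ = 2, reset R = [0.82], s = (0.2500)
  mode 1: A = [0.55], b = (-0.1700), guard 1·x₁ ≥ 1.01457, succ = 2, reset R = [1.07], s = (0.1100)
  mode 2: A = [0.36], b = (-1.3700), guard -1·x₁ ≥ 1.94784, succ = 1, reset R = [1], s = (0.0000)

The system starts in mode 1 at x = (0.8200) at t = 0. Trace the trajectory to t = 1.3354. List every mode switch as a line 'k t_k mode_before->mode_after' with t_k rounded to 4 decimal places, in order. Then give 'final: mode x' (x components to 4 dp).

Mode 1: guard c·x = 1.0146 hit at Δt = 0.5867 (t = 0.5867), x⁻ = (1.0146) → reset → x⁺ = (1.1956), jump to mode 2
Mode 2: flow for 0.7487 to horizon, guard not reached → x = (0.3882)

1 0.5867 1->2
final: 2 0.3882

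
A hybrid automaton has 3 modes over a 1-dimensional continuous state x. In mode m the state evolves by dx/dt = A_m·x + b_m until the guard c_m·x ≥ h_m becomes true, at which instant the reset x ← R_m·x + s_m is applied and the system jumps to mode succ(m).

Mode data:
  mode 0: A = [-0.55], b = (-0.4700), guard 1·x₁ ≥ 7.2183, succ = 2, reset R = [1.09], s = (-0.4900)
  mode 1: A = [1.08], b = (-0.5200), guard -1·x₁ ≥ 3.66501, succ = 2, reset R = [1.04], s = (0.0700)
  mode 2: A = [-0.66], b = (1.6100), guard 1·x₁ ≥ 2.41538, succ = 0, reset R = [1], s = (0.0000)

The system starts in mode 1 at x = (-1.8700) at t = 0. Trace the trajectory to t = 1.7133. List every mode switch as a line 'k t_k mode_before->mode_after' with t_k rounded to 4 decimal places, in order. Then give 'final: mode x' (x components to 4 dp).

Mode 1: guard c·x = 3.6650 hit at Δt = 0.5252 (t = 0.5252), x⁻ = (-3.6650) → reset → x⁺ = (-3.7416), jump to mode 2
Mode 2: flow for 1.1881 to horizon, guard not reached → x = (-0.3823)

1 0.5252 1->2
final: 2 -0.3823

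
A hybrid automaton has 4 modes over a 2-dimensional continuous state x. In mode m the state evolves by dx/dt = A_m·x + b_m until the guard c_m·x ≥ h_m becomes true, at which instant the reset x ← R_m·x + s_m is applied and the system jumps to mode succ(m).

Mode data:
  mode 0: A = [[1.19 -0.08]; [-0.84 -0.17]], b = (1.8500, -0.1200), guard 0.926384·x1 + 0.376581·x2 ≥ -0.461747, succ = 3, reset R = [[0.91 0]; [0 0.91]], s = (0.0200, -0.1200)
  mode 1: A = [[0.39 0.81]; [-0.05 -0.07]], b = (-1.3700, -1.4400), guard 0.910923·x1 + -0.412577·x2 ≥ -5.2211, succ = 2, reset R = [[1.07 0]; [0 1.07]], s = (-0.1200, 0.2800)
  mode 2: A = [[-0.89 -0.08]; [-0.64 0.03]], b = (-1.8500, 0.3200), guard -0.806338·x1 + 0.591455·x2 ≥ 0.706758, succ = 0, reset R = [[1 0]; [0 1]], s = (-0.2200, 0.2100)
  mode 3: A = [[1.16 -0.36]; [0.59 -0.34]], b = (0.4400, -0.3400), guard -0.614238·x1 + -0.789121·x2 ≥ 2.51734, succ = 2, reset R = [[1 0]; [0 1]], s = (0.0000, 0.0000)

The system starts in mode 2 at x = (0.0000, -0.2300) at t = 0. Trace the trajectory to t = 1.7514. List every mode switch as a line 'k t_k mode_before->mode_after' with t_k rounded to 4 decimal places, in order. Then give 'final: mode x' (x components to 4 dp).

1 0.5521 2->0
2 0.9567 0->3
final: 3 -1.0467 -0.3020

Mode 2: guard c·x = 0.7068 hit at Δt = 0.5521 (t = 0.5521), x⁻ = (-0.8043, 0.0984) → reset → x⁺ = (-1.0243, 0.3084), jump to mode 0
Mode 0: guard c·x = -0.4617 hit at Δt = 0.4046 (t = 0.9567), x⁻ = (-0.7138, 0.5297) → reset → x⁺ = (-0.6295, 0.3621), jump to mode 3
Mode 3: flow for 0.7947 to horizon, guard not reached → x = (-1.0467, -0.3020)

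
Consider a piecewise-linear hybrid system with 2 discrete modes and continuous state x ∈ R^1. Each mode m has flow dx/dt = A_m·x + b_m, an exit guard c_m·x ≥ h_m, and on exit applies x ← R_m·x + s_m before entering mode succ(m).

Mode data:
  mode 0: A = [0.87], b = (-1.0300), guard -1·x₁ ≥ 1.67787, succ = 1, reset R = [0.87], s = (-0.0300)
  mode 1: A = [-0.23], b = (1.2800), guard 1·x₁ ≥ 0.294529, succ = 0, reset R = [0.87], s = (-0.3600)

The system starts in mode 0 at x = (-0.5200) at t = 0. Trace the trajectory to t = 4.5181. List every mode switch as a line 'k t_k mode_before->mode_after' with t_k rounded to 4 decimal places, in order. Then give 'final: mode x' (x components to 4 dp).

Mode 0: guard c·x = 1.6779 hit at Δt = 0.5960 (t = 0.5960), x⁻ = (-1.6779) → reset → x⁺ = (-1.4897), jump to mode 1
Mode 1: guard c·x = 0.2945 hit at Δt = 1.2677 (t = 1.8637), x⁻ = (0.2945) → reset → x⁺ = (-0.1038), jump to mode 0
Mode 0: guard c·x = 1.6779 hit at Δt = 0.9179 (t = 2.7816), x⁻ = (-1.6779) → reset → x⁺ = (-1.4897), jump to mode 1
Mode 1: guard c·x = 0.2945 hit at Δt = 1.2677 (t = 4.0493), x⁻ = (0.2945) → reset → x⁺ = (-0.1038), jump to mode 0
Mode 0: flow for 0.4688 to horizon, guard not reached → x = (-0.7522)

1 0.5960 0->1
2 1.8637 1->0
3 2.7816 0->1
4 4.0493 1->0
final: 0 -0.7522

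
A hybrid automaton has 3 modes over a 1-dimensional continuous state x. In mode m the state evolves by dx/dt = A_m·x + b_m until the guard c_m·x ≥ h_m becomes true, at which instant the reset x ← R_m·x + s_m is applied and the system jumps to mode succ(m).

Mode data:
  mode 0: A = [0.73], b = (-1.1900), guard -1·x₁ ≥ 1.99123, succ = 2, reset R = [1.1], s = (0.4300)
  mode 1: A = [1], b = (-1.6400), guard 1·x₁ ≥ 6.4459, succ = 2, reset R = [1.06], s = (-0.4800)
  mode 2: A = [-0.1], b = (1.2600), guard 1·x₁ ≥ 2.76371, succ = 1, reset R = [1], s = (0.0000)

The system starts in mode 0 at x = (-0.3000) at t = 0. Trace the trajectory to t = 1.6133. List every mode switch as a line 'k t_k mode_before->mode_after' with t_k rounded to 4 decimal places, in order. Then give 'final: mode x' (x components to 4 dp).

1 0.8620 0->2
final: 2 -0.7210

Mode 0: guard c·x = 1.9912 hit at Δt = 0.8620 (t = 0.8620), x⁻ = (-1.9912) → reset → x⁺ = (-1.7604), jump to mode 2
Mode 2: flow for 0.7513 to horizon, guard not reached → x = (-0.7210)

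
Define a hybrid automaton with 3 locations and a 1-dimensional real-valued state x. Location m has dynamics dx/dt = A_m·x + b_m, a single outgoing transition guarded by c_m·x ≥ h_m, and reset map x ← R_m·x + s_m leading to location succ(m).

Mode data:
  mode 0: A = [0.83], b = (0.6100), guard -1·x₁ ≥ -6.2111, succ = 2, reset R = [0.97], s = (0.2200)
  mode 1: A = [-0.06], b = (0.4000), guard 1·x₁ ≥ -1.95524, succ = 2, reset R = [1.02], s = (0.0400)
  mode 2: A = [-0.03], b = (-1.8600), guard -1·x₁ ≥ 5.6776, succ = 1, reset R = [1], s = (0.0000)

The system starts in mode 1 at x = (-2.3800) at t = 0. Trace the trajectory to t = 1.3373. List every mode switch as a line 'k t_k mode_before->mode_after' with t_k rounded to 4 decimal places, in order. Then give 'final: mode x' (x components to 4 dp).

1 0.8015 1->2
final: 2 -2.9118

Mode 1: guard c·x = -1.9552 hit at Δt = 0.8015 (t = 0.8015), x⁻ = (-1.9552) → reset → x⁺ = (-1.9543), jump to mode 2
Mode 2: flow for 0.5358 to horizon, guard not reached → x = (-2.9118)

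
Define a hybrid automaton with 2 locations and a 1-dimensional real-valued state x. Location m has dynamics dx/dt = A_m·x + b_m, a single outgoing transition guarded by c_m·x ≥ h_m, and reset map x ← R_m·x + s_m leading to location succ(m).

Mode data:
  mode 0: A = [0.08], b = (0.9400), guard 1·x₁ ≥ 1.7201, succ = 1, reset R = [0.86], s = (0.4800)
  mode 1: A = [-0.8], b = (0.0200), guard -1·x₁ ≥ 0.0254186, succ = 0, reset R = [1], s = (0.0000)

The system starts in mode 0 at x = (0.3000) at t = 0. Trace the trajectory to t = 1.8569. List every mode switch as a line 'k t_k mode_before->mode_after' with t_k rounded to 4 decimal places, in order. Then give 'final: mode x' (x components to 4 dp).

1 1.3926 0->1
final: 1 1.3592

Mode 0: guard c·x = 1.7201 hit at Δt = 1.3926 (t = 1.3926), x⁻ = (1.7201) → reset → x⁺ = (1.9593), jump to mode 1
Mode 1: flow for 0.4643 to horizon, guard not reached → x = (1.3592)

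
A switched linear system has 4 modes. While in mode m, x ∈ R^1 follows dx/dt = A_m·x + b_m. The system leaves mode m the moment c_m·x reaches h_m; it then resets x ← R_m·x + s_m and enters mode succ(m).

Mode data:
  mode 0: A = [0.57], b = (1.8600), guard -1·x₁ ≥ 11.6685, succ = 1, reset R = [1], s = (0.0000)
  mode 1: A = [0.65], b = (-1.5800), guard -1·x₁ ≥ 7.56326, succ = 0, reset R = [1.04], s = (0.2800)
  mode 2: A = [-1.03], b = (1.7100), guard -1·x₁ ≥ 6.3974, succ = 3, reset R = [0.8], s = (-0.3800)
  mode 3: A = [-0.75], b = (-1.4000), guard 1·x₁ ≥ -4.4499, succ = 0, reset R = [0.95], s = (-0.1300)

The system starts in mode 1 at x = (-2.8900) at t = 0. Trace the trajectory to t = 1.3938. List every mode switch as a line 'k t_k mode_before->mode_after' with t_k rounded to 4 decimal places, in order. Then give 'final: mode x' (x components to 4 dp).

1 0.9698 1->0
final: 0 -8.7675

Mode 1: guard c·x = 7.5633 hit at Δt = 0.9698 (t = 0.9698), x⁻ = (-7.5633) → reset → x⁺ = (-7.5858), jump to mode 0
Mode 0: flow for 0.4240 to horizon, guard not reached → x = (-8.7675)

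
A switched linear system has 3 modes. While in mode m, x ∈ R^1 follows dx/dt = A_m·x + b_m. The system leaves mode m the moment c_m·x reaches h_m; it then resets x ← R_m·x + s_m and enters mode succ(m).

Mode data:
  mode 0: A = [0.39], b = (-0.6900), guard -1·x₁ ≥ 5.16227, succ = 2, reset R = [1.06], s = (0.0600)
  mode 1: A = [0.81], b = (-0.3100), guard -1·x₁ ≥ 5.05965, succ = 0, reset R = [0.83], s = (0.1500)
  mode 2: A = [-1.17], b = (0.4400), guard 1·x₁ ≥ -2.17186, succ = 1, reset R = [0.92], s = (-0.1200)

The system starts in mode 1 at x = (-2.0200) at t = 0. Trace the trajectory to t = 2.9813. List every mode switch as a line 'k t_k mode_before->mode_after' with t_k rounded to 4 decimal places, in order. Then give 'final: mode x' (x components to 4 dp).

Mode 1: guard c·x = 5.0597 hit at Δt = 1.0094 (t = 1.0094), x⁻ = (-5.0596) → reset → x⁺ = (-4.0495), jump to mode 0
Mode 0: guard c·x = 5.1623 hit at Δt = 0.4487 (t = 1.4581), x⁻ = (-5.1623) → reset → x⁺ = (-5.4120), jump to mode 2
Mode 2: guard c·x = -2.1719 hit at Δt = 0.7013 (t = 2.1594), x⁻ = (-2.1719) → reset → x⁺ = (-2.1181), jump to mode 1
Mode 1: flow for 0.8219 to horizon, guard not reached → x = (-4.4837)

1 1.0094 1->0
2 1.4581 0->2
3 2.1594 2->1
final: 1 -4.4837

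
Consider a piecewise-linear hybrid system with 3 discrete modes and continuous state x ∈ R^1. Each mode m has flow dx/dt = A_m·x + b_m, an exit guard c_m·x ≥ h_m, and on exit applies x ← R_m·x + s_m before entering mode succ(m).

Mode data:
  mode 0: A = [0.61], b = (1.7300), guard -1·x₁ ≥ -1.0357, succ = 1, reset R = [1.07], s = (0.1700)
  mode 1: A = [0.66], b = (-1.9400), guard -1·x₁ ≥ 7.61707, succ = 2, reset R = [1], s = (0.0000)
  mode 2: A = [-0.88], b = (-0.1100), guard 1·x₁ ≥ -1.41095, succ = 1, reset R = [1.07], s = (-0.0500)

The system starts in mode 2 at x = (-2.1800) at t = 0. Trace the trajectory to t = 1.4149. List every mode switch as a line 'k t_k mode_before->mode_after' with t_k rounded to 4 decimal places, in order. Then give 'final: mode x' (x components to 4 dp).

1 0.5327 2->1
final: 1 -5.1143

Mode 2: guard c·x = -1.4109 hit at Δt = 0.5327 (t = 0.5327), x⁻ = (-1.4109) → reset → x⁺ = (-1.5597), jump to mode 1
Mode 1: flow for 0.8822 to horizon, guard not reached → x = (-5.1143)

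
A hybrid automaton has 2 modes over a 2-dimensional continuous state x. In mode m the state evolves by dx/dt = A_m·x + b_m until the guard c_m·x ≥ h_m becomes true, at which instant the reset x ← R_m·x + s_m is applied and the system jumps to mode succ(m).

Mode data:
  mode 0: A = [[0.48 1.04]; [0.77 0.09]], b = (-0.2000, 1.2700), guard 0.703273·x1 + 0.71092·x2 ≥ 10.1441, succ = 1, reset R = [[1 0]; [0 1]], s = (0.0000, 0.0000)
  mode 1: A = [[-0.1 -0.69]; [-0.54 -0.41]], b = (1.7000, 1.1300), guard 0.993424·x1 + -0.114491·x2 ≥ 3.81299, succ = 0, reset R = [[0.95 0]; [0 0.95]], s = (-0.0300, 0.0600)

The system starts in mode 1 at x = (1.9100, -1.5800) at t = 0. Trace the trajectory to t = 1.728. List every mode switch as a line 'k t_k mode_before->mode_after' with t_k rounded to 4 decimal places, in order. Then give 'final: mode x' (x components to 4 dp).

1 0.7301 1->0
final: 0 6.1930 3.3661

Mode 1: guard c·x = 3.8130 hit at Δt = 0.7301 (t = 0.7301), x⁻ = (3.6734, -1.4301) → reset → x⁺ = (3.4597, -1.2986), jump to mode 0
Mode 0: flow for 0.9979 to horizon, guard not reached → x = (6.1930, 3.3661)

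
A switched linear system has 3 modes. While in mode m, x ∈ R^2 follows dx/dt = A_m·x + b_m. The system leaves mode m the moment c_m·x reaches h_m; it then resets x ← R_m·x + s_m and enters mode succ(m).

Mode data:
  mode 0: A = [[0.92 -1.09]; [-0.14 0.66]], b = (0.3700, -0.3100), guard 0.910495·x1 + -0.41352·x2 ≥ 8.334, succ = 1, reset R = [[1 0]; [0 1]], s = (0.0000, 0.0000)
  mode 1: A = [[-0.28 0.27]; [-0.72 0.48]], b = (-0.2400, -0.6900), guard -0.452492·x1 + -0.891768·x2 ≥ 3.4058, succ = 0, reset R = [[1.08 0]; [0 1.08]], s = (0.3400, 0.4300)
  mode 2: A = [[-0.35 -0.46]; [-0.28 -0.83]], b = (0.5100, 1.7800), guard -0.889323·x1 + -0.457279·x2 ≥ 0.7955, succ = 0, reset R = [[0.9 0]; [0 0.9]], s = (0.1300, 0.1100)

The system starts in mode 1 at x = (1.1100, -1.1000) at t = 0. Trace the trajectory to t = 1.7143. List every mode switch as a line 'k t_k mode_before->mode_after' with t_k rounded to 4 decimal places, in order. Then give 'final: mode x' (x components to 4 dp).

Mode 1: guard c·x = 3.4058 hit at Δt = 1.1973 (t = 1.1973), x⁻ = (-0.1269, -3.7548) → reset → x⁺ = (0.2030, -3.6252), jump to mode 0
Mode 0: flow for 0.5170 to horizon, guard not reached → x = (3.7362, -5.4325)

1 1.1973 1->0
final: 0 3.7362 -5.4325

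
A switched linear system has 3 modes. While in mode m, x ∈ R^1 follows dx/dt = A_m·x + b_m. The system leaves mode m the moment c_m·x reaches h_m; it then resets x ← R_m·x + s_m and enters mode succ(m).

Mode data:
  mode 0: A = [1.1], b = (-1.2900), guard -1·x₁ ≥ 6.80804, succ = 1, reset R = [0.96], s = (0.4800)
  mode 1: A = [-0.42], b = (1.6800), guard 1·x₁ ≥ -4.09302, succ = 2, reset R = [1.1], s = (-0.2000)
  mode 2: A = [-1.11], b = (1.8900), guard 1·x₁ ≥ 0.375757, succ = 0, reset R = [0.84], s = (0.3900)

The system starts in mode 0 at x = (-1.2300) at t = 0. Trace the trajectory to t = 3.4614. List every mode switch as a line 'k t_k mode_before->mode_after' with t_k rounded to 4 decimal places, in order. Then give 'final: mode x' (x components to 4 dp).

1 1.0913 0->1
2 1.6083 1->2
3 3.0265 2->0
final: 0 0.4191

Mode 0: guard c·x = 6.8080 hit at Δt = 1.0913 (t = 1.0913), x⁻ = (-6.8080) → reset → x⁺ = (-6.0557), jump to mode 1
Mode 1: guard c·x = -4.0930 hit at Δt = 0.5170 (t = 1.6083), x⁻ = (-4.0930) → reset → x⁺ = (-4.7023), jump to mode 2
Mode 2: guard c·x = 0.3758 hit at Δt = 1.4182 (t = 3.0265), x⁻ = (0.3758) → reset → x⁺ = (0.7056), jump to mode 0
Mode 0: flow for 0.4349 to horizon, guard not reached → x = (0.4191)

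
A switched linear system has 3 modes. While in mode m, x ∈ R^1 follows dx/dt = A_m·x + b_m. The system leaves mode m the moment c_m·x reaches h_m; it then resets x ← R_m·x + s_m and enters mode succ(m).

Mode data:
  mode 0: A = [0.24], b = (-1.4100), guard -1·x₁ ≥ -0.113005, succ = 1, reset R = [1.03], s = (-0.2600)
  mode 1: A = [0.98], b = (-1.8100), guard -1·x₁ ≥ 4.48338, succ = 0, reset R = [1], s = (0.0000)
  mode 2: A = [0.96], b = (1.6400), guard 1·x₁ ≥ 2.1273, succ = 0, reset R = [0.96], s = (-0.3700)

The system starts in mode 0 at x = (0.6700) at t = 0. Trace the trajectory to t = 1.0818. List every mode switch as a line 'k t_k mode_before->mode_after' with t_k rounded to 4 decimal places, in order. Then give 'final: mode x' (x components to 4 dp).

1 0.4236 0->1
final: 1 -1.9471

Mode 0: guard c·x = -0.1130 hit at Δt = 0.4236 (t = 0.4236), x⁻ = (0.1130) → reset → x⁺ = (-0.1436), jump to mode 1
Mode 1: flow for 0.6582 to horizon, guard not reached → x = (-1.9471)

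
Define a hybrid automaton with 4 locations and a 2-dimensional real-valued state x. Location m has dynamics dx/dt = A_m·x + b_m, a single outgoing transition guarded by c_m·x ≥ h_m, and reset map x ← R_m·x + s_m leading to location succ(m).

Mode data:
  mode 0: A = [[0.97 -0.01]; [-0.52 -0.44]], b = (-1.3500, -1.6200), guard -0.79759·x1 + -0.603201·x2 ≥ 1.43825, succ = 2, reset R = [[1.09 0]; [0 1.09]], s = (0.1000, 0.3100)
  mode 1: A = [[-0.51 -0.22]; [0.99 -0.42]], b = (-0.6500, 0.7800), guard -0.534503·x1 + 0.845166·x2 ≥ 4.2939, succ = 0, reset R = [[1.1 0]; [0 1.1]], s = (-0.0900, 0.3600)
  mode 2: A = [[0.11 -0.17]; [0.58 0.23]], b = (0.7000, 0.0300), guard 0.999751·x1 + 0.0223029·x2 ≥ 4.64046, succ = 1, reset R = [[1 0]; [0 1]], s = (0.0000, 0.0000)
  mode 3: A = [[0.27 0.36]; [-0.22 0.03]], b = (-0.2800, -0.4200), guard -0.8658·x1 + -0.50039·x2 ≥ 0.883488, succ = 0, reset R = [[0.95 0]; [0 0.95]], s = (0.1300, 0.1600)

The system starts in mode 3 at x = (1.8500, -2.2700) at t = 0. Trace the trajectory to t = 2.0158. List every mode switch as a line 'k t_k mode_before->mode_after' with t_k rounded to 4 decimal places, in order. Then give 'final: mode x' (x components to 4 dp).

Mode 3: guard c·x = 0.8835 hit at Δt = 1.1445 (t = 1.1445), x⁻ = (0.8272, -3.1969) → reset → x⁺ = (0.9159, -2.8770), jump to mode 0
Mode 0: guard c·x = 1.4383 hit at Δt = 0.5067 (t = 1.6512), x⁻ = (0.6337, -3.2223) → reset → x⁺ = (0.7908, -3.2023), jump to mode 2
Mode 2: flow for 0.3646 to horizon, guard not reached → x = (1.2879, -3.2430)

1 1.1445 3->0
2 1.6512 0->2
final: 2 1.2879 -3.2430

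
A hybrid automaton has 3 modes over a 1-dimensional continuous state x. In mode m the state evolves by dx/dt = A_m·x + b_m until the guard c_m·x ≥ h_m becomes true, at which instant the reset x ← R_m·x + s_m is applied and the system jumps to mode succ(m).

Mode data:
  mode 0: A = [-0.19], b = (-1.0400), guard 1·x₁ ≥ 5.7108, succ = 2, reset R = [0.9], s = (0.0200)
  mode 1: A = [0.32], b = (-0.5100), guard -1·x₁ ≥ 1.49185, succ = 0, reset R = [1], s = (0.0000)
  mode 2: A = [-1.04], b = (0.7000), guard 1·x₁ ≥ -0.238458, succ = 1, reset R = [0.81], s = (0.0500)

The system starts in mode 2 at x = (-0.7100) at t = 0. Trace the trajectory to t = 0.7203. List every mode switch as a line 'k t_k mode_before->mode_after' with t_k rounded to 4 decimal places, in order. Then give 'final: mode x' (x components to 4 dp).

Mode 2: guard c·x = -0.2385 hit at Δt = 0.4009 (t = 0.4009), x⁻ = (-0.2385) → reset → x⁺ = (-0.1432), jump to mode 1
Mode 1: flow for 0.3194 to horizon, guard not reached → x = (-0.3301)

1 0.4009 2->1
final: 1 -0.3301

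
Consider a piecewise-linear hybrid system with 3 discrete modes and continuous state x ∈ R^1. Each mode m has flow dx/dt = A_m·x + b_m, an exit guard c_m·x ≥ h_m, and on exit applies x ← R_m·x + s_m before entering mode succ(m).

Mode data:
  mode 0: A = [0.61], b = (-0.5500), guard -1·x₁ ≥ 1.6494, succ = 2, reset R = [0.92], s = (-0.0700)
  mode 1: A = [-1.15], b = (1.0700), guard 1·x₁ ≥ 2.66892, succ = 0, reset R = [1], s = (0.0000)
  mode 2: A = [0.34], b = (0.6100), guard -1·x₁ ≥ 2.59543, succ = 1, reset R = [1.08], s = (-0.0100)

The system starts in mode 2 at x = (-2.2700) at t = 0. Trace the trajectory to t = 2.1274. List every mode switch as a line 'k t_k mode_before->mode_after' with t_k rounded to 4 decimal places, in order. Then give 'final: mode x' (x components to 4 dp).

Mode 2: guard c·x = 2.5954 hit at Δt = 1.5326 (t = 1.5326), x⁻ = (-2.5954) → reset → x⁺ = (-2.8131), jump to mode 1
Mode 1: flow for 0.5948 to horizon, guard not reached → x = (-0.9585)

1 1.5326 2->1
final: 1 -0.9585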